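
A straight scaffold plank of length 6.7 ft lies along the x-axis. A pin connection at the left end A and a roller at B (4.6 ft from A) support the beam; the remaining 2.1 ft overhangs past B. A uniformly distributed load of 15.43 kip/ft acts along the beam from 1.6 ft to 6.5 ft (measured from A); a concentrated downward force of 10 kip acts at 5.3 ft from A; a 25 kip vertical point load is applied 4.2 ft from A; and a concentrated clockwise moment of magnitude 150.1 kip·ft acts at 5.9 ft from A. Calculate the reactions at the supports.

A_x = 0, A_y = -22.94 kip, B_y = 133.5 kip

Resultant of the distributed load: 15.43 × 4.9 = 75.607 kip at 4.05 ft from A.
Moments about A: B_y·4.6 − (15.43·4.9)·4.05 − 10·5.3 − 25·4.2 − 150.1 = 0 → B_y = 614.30835/4.6 = 133.545 ≈ 133.5 kip.
ΣF_y = 0: A_y + 133.545 − 15.43·4.9 − 10 − 25 = 0 → A_y = -22.94 kip.
ΣF_x = 0: no horizontal applied forces, so A_x = 0.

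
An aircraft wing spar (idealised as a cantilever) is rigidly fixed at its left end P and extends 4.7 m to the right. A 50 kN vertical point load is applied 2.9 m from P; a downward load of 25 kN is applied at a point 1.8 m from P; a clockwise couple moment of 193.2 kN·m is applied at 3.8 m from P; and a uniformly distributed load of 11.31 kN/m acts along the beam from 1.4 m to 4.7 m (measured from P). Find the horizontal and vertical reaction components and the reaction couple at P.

P_x = 0, P_y = 112.3 kN, M_P = 497.0 kN·m

Resultant of the distributed load: 11.31 × 3.3 = 37.323 kN at 3.05 m from P.
ΣF_x = 0: P_x = 0.
ΣF_y = 0: P_y − 50 − 25 − 11.31·3.3 = 0 → P_y = 112.3 kN.
ΣM about P: M_P − 50·2.9 − 25·1.8 − 193.2 − (11.31·3.3)·3.05 = 0 → M_P = 497.0 kN·m.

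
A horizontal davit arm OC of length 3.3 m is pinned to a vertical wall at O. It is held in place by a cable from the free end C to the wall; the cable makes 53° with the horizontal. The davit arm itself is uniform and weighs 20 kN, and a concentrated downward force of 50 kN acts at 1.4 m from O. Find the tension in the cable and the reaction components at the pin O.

ΣM about O: T·sin53°·3.3 − 20·1.65 − 50·1.4 = 0 → T = 103/(3.3·0.798636) = 39.0818 ≈ 39.08 kN.
ΣF_x = 0: O_x − T·cos53° = 0 → O_x = 39.0818 × 0.601815 = 23.52 kN.
ΣF_y = 0: O_y + T·sin53° − 20 − 50 = 0 → O_y = 70 − 39.0818 × 0.798636 = 38.79 kN.

T = 39.08 kN, O_x = 23.52 kN, O_y = 38.79 kN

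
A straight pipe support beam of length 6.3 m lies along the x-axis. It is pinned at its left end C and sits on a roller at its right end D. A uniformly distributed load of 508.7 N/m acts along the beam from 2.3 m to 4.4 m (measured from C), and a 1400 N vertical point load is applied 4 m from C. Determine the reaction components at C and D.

Resultant of the distributed load: 508.7 × 2.1 = 1068.27 N at 3.35 m from C.
Taking moments about C: D_y·6.3 − (508.7·2.1)·3.35 − 1400·4 = 0 → D_y = 9178.7045/6.3 = 1456.94 ≈ 1457 N.
ΣF_y = 0: C_y + 1456.94 − 508.7·2.1 − 1400 = 0 → C_y = 1011 N.
ΣF_x = 0: no horizontal applied forces, so C_x = 0.

C_x = 0, C_y = 1011 N, D_y = 1457 N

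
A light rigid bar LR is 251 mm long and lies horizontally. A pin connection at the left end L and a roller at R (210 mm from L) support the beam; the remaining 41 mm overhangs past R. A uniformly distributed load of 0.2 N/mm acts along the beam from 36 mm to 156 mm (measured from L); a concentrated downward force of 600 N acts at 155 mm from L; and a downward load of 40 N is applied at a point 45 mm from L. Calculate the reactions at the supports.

Resultant of the distributed load: 0.2 × 120 = 24 N at 96 mm from L.
ΣM about L: R_y·210 − (0.2·120)·96 − 600·155 − 40·45 = 0 → R_y = 97104/210 = 462.4 N.
ΣF_y = 0: L_y + 462.4 − 0.2·120 − 600 − 40 = 0 → L_y = 201.6 N.
ΣF_x = 0: no horizontal applied forces, so L_x = 0.

L_x = 0, L_y = 201.6 N, R_y = 462.4 N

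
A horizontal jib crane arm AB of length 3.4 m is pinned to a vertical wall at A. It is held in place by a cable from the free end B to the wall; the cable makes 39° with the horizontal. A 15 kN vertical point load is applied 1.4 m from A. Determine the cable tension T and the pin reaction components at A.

ΣM about A: T·sin39°·3.4 − 15·1.4 = 0 → T = 21/(3.4·0.62932) = 9.81452 ≈ 9.815 kN.
ΣF_x = 0: A_x − T·cos39° = 0 → A_x = 9.81452 × 0.777146 = 7.627 kN.
ΣF_y = 0: A_y + T·sin39° − 15 = 0 → A_y = 15 − 9.81452 × 0.62932 = 8.824 kN.

T = 9.815 kN, A_x = 7.627 kN, A_y = 8.824 kN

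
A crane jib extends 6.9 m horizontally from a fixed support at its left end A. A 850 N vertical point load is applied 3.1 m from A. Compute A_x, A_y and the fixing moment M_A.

A_x = 0, A_y = 850.0 N, M_A = 2635 N·m

ΣF_x = 0: A_x = 0.
ΣF_y = 0: A_y − 850 = 0 → A_y = 850.0 N.
ΣM about A: M_A − 850·3.1 = 0 → M_A = 2635 N·m.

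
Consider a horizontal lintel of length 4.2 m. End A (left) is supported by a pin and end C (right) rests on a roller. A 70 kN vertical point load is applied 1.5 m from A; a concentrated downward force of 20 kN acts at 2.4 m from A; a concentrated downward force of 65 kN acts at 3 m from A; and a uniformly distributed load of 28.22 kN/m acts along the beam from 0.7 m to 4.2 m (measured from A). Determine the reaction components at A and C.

Resultant of the distributed load: 28.22 × 3.5 = 98.77 kN at 2.45 m from A.
Taking moments about A: C_y·4.2 − 70·1.5 − 20·2.4 − 65·3 − (28.22·3.5)·2.45 = 0 → C_y = 589.9865/4.2 = 140.473 ≈ 140.5 kN.
ΣF_y = 0: A_y + 140.473 − 70 − 20 − 65 − 28.22·3.5 = 0 → A_y = 113.3 kN.
ΣF_x = 0: no horizontal applied forces, so A_x = 0.

A_x = 0, A_y = 113.3 kN, C_y = 140.5 kN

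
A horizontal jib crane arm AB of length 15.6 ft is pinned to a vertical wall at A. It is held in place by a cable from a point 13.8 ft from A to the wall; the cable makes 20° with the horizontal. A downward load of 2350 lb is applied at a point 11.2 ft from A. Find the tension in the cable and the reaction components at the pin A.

T = 5576 lb, A_x = 5240 lb, A_y = 442.8 lb

ΣM about A: T·sin20°·13.8 − 2350·11.2 = 0 → T = 26320/(13.8·0.34202) = 5576.42 ≈ 5576 lb.
ΣF_x = 0: A_x − T·cos20° = 0 → A_x = 5576.42 × 0.939693 = 5240 lb.
ΣF_y = 0: A_y + T·sin20° − 2350 = 0 → A_y = 2350 − 5576.42 × 0.34202 = 442.8 lb.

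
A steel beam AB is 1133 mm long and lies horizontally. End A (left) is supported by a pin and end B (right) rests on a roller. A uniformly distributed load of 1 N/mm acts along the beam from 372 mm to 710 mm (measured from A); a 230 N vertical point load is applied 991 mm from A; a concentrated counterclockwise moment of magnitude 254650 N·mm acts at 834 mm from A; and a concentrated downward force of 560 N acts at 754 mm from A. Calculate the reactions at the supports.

A_x = 0, A_y = 617.5 N, B_y = 510.5 N

Resultant of the distributed load: 1 × 338 = 338 N at 541 mm from A.
Taking moments about A: B_y·1133 − (1·338)·541 − 230·991 + 254650 − 560·754 = 0 → B_y = 578378/1133 = 510.484 ≈ 510.5 N.
ΣF_y = 0: A_y + 510.484 − 1·338 − 230 − 560 = 0 → A_y = 617.5 N.
ΣF_x = 0: no horizontal applied forces, so A_x = 0.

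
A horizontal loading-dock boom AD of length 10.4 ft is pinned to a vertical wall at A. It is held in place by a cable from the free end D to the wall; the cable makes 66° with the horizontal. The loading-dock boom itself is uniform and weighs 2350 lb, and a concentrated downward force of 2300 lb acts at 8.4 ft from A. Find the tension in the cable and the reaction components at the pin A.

T = 3320 lb, A_x = 1350 lb, A_y = 1617 lb

ΣM about A: T·sin66°·10.4 − 2350·5.2 − 2300·8.4 = 0 → T = 31540/(10.4·0.913545) = 3319.7 ≈ 3320 lb.
ΣF_x = 0: A_x − T·cos66° = 0 → A_x = 3319.7 × 0.406737 = 1350 lb.
ΣF_y = 0: A_y + T·sin66° − 2350 − 2300 = 0 → A_y = 4650 − 3319.7 × 0.913545 = 1617 lb.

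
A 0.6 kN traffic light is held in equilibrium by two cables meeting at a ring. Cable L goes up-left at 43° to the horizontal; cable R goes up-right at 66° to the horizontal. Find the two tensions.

T_L = 0.2581 kN, T_R = 0.4641 kN

ΣF_x = 0: −T_L·cos43° + T_R·cos66° = 0 → T_R = 1.7981·T_L.
ΣF_y = 0: T_L·sin43° + T_R·sin66° = 0.6.
Substitute: T_L·(0.681998 + 1.7981·0.913545) = 0.6 → T_L = 0.258104 ≈ 0.2581 kN.
Then T_R = 1.7981 × 0.258104 = 0.4641 kN.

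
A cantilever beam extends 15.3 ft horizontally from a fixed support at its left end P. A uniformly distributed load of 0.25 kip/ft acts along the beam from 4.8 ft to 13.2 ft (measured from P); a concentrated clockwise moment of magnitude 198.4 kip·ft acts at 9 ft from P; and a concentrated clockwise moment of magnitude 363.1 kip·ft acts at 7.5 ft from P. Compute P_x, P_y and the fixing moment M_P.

Resultant of the distributed load: 0.25 × 8.4 = 2.1 kip at 9 ft from P.
ΣF_x = 0: P_x = 0.
ΣF_y = 0: P_y − 0.25·8.4 = 0 → P_y = 2.100 kip.
ΣM about P: M_P − (0.25·8.4)·9 − 198.4 − 363.1 = 0 → M_P = 580.4 kip·ft.

P_x = 0, P_y = 2.100 kip, M_P = 580.4 kip·ft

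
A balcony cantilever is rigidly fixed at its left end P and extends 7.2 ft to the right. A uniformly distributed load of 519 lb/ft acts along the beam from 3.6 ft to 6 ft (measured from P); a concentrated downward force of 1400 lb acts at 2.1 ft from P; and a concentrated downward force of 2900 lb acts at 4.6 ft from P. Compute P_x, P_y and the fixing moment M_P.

Resultant of the distributed load: 519 × 2.4 = 1245.6 lb at 4.8 ft from P.
ΣF_x = 0: P_x = 0.
ΣF_y = 0: P_y − 519·2.4 − 1400 − 2900 = 0 → P_y = 5546 lb.
ΣM about P: M_P − (519·2.4)·4.8 − 1400·2.1 − 2900·4.6 = 0 → M_P = 22260 lb·ft.

P_x = 0, P_y = 5546 lb, M_P = 22260 lb·ft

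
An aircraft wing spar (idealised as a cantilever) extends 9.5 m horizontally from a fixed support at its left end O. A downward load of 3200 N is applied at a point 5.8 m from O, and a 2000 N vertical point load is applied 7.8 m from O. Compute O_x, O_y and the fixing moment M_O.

O_x = 0, O_y = 5200 N, M_O = 34160 N·m

ΣF_x = 0: O_x = 0.
ΣF_y = 0: O_y − 3200 − 2000 = 0 → O_y = 5200 N.
ΣM about O: M_O − 3200·5.8 − 2000·7.8 = 0 → M_O = 34160 N·m.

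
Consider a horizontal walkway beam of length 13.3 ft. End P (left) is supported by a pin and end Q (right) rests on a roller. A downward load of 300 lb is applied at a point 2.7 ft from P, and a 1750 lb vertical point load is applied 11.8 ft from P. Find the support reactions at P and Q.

P_x = 0, P_y = 436.5 lb, Q_y = 1614 lb

Taking moments about P: Q_y·13.3 − 300·2.7 − 1750·11.8 = 0 → Q_y = 21460/13.3 = 1613.53 ≈ 1614 lb.
ΣF_y = 0: P_y + 1613.53 − 300 − 1750 = 0 → P_y = 436.5 lb.
ΣF_x = 0: no horizontal applied forces, so P_x = 0.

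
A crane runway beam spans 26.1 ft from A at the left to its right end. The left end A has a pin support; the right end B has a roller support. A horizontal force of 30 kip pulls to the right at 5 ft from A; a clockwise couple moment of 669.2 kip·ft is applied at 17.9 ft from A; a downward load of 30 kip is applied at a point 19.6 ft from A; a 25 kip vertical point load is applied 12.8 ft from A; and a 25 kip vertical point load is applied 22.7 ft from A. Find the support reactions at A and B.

A_x = -30.00 kip, A_y = -2.172 kip, B_y = 82.17 kip

Moments about A: B_y·26.1 − 669.2 − 30·19.6 − 25·12.8 − 25·22.7 = 0 → B_y = 2144.7/26.1 = 82.1724 ≈ 82.17 kip.
ΣF_y = 0: A_y + 82.1724 − 30 − 25 − 25 = 0 → A_y = -2.172 kip.
ΣF_x = 0: A_x + 30 = 0 → A_x = -30.00 kip.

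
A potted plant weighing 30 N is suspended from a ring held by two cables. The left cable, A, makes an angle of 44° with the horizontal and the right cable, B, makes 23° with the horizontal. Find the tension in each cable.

ΣF_x = 0: −T_A·cos44° + T_B·cos23° = 0 → T_B = 0.781462·T_A.
ΣF_y = 0: T_A·sin44° + T_B·sin23° = 30.
Substitute: T_A·(0.694658 + 0.781462·0.390731) = 30 → T_A = 30.00 N.
Then T_B = 0.781462 × 30 = 23.44 N.

T_A = 30.00 N, T_B = 23.44 N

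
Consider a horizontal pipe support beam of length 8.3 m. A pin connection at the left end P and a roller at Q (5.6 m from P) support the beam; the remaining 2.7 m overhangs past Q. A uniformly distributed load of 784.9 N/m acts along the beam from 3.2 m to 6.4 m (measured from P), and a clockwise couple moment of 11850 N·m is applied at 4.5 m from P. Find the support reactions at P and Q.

Resultant of the distributed load: 784.9 × 3.2 = 2511.68 N at 4.8 m from P.
ΣM about P: Q_y·5.6 − (784.9·3.2)·4.8 − 11850 = 0 → Q_y = 23906.064/5.6 = 4268.94 ≈ 4269 N.
ΣF_y = 0: P_y + 4268.94 − 784.9·3.2 = 0 → P_y = -1757 N.
ΣF_x = 0: no horizontal applied forces, so P_x = 0.

P_x = 0, P_y = -1757 N, Q_y = 4269 N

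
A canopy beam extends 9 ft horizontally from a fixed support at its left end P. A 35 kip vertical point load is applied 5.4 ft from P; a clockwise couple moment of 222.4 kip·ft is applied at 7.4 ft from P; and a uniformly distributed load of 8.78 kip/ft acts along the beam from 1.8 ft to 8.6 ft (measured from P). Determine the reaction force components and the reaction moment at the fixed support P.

Resultant of the distributed load: 8.78 × 6.8 = 59.704 kip at 5.2 ft from P.
ΣF_x = 0: P_x = 0.
ΣF_y = 0: P_y − 35 − 8.78·6.8 = 0 → P_y = 94.70 kip.
ΣM about P: M_P − 35·5.4 − 222.4 − (8.78·6.8)·5.2 = 0 → M_P = 721.9 kip·ft.

P_x = 0, P_y = 94.70 kip, M_P = 721.9 kip·ft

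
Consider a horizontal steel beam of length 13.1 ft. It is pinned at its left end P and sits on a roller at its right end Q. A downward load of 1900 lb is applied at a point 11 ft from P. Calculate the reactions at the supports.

P_x = 0, P_y = 304.6 lb, Q_y = 1595 lb

Moments about P: Q_y·13.1 − 1900·11 = 0 → Q_y = 20900/13.1 = 1595.42 ≈ 1595 lb.
ΣF_y = 0: P_y + 1595.42 − 1900 = 0 → P_y = 304.6 lb.
ΣF_x = 0: no horizontal applied forces, so P_x = 0.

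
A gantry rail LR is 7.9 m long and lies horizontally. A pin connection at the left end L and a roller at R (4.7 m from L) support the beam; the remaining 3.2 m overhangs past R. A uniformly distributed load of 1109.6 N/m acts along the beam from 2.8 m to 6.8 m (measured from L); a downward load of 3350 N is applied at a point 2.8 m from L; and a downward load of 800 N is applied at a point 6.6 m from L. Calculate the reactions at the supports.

L_x = 0, L_y = 936.4 N, R_y = 7652 N

Resultant of the distributed load: 1109.6 × 4 = 4438.4 N at 4.8 m from L.
Moments about L: R_y·4.7 − (1109.6·4)·4.8 − 3350·2.8 − 800·6.6 = 0 → R_y = 35964.32/4.7 = 7651.98 ≈ 7652 N.
ΣF_y = 0: L_y + 7651.98 − 1109.6·4 − 3350 − 800 = 0 → L_y = 936.4 N.
ΣF_x = 0: no horizontal applied forces, so L_x = 0.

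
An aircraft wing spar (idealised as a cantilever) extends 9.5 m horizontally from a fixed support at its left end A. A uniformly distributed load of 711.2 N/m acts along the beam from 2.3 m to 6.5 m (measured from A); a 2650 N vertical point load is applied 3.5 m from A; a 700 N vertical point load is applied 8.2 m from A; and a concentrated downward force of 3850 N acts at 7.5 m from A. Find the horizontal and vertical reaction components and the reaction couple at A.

A_x = 0, A_y = 10190 N, M_A = 57030 N·m

Resultant of the distributed load: 711.2 × 4.2 = 2987.04 N at 4.4 m from A.
ΣF_x = 0: A_x = 0.
ΣF_y = 0: A_y − 711.2·4.2 − 2650 − 700 − 3850 = 0 → A_y = 10190 N.
ΣM about A: M_A − (711.2·4.2)·4.4 − 2650·3.5 − 700·8.2 − 3850·7.5 = 0 → M_A = 57030 N·m.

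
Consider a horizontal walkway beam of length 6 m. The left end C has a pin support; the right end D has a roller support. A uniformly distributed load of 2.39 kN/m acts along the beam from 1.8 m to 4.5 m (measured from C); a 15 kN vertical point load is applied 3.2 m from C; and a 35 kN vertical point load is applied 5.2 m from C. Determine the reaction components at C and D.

Resultant of the distributed load: 2.39 × 2.7 = 6.453 kN at 3.15 m from C.
ΣM about C: D_y·6 − (2.39·2.7)·3.15 − 15·3.2 − 35·5.2 = 0 → D_y = 250.32695/6 = 41.7212 ≈ 41.72 kN.
ΣF_y = 0: C_y + 41.7212 − 2.39·2.7 − 15 − 35 = 0 → C_y = 14.73 kN.
ΣF_x = 0: no horizontal applied forces, so C_x = 0.

C_x = 0, C_y = 14.73 kN, D_y = 41.72 kN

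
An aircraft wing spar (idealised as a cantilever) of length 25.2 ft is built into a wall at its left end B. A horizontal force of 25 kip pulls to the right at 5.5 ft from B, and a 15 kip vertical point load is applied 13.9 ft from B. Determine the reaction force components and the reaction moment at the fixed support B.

B_x = -25.00 kip, B_y = 15.00 kip, M_B = 208.5 kip·ft

ΣF_x = 0: B_x + 25 = 0 → B_x = -25.00 kip.
ΣF_y = 0: B_y − 15 = 0 → B_y = 15.00 kip.
ΣM about B: M_B − 15·13.9 = 0 → M_B = 208.5 kip·ft.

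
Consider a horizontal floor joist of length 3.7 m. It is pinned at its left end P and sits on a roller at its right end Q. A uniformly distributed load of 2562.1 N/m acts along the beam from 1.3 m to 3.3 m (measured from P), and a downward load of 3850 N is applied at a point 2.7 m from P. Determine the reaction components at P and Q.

P_x = 0, P_y = 2979 N, Q_y = 5995 N

Resultant of the distributed load: 2562.1 × 2 = 5124.2 N at 2.3 m from P.
ΣM about P: Q_y·3.7 − (2562.1·2)·2.3 − 3850·2.7 = 0 → Q_y = 22180.66/3.7 = 5994.77 ≈ 5995 N.
ΣF_y = 0: P_y + 5994.77 − 2562.1·2 − 3850 = 0 → P_y = 2979 N.
ΣF_x = 0: no horizontal applied forces, so P_x = 0.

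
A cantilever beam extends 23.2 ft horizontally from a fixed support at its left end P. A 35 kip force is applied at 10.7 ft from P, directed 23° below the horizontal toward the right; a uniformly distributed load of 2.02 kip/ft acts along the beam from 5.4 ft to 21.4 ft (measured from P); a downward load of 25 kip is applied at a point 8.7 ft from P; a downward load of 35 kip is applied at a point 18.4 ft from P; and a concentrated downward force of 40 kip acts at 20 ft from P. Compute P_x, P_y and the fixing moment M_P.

P_x = -32.22 kip, P_y = 146.0 kip, M_P = 2241 kip·ft

Resultant of the distributed load: 2.02 × 16 = 32.32 kip at 13.4 ft from P.
ΣF_x = 0: P_x + 35·cos23° = 0 → P_x = -32.22 kip.
ΣF_y = 0: P_y − 35·sin23° − 2.02·16 − 25 − 35 − 40 = 0 → P_y = 146.0 kip.
ΣM about P: M_P − 35·sin23°·10.7 − (2.02·16)·13.4 − 25·8.7 − 35·18.4 − 40·20 = 0 → M_P = 2241 kip·ft.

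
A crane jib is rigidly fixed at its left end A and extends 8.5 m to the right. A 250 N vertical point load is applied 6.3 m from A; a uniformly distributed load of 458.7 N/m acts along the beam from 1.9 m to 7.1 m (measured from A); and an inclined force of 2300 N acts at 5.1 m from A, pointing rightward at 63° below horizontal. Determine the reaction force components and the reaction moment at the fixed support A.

A_x = -1044 N, A_y = 4685 N, M_A = 22760 N·m

Resultant of the distributed load: 458.7 × 5.2 = 2385.24 N at 4.5 m from A.
ΣF_x = 0: A_x + 2300·cos63° = 0 → A_x = -1044 N.
ΣF_y = 0: A_y − 250 − 458.7·5.2 − 2300·sin63° = 0 → A_y = 4685 N.
ΣM about A: M_A − 250·6.3 − (458.7·5.2)·4.5 − 2300·sin63°·5.1 = 0 → M_A = 22760 N·m.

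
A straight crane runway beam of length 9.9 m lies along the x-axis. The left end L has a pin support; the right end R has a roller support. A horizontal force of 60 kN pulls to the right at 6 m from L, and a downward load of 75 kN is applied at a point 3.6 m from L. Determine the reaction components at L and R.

L_x = -60.00 kN, L_y = 47.73 kN, R_y = 27.27 kN

Moments about L: R_y·9.9 − 75·3.6 = 0 → R_y = 270/9.9 = 27.2727 ≈ 27.27 kN.
ΣF_y = 0: L_y + 27.2727 − 75 = 0 → L_y = 47.73 kN.
ΣF_x = 0: L_x + 60 = 0 → L_x = -60.00 kN.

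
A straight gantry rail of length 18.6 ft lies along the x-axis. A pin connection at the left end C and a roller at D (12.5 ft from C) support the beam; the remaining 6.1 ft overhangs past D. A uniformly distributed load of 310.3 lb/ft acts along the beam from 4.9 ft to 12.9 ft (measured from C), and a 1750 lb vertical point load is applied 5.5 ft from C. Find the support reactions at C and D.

C_x = 0, C_y = 1695 lb, D_y = 2537 lb

Resultant of the distributed load: 310.3 × 8 = 2482.4 lb at 8.9 ft from C.
ΣM about C: D_y·12.5 − (310.3·8)·8.9 − 1750·5.5 = 0 → D_y = 31718.36/12.5 = 2537.47 ≈ 2537 lb.
ΣF_y = 0: C_y + 2537.47 − 310.3·8 − 1750 = 0 → C_y = 1695 lb.
ΣF_x = 0: no horizontal applied forces, so C_x = 0.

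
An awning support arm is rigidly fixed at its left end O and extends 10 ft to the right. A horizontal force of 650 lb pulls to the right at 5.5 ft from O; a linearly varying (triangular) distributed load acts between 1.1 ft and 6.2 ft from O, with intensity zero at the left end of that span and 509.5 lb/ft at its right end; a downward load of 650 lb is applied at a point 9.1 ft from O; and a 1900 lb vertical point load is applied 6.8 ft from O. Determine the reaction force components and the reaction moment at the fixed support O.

Resultant of the triangular load: ½ × 509.5 × 5.1 = 1299.225 lb, acting at 4.5 ft from O (one-third of the span from the peak).
ΣF_x = 0: O_x + 650 = 0 → O_x = -650.0 lb.
ΣF_y = 0: O_y − ½·509.5·5.1 − 650 − 1900 = 0 → O_y = 3849 lb.
ΣM about O: M_O − (½·509.5·5.1)·4.5 − 650·9.1 − 1900·6.8 = 0 → M_O = 24680 lb·ft.

O_x = -650.0 lb, O_y = 3849 lb, M_O = 24680 lb·ft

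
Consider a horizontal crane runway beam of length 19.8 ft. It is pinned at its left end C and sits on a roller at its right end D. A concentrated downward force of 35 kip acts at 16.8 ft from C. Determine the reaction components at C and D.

C_x = 0, C_y = 5.303 kip, D_y = 29.70 kip

Moments about C: D_y·19.8 − 35·16.8 = 0 → D_y = 588/19.8 = 29.697 ≈ 29.70 kip.
ΣF_y = 0: C_y + 29.697 − 35 = 0 → C_y = 5.303 kip.
ΣF_x = 0: no horizontal applied forces, so C_x = 0.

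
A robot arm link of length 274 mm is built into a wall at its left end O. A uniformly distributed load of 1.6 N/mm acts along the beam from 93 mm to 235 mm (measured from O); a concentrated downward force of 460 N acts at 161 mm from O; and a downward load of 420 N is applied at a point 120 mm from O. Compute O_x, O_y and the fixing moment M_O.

Resultant of the distributed load: 1.6 × 142 = 227.2 N at 164 mm from O.
ΣF_x = 0: O_x = 0.
ΣF_y = 0: O_y − 1.6·142 − 460 − 420 = 0 → O_y = 1107 N.
ΣM about O: M_O − (1.6·142)·164 − 460·161 − 420·120 = 0 → M_O = 161700 N·mm.

O_x = 0, O_y = 1107 N, M_O = 161700 N·mm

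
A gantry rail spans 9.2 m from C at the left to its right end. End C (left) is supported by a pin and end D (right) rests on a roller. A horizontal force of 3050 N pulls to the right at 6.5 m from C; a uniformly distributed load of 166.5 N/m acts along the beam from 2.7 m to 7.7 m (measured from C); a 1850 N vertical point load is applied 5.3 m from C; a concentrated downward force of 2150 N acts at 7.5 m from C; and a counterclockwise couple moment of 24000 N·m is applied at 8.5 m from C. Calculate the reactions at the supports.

C_x = -3050 N, C_y = 4152 N, D_y = 680.3 N

Resultant of the distributed load: 166.5 × 5 = 832.5 N at 5.2 m from C.
Taking moments about C: D_y·9.2 − (166.5·5)·5.2 − 1850·5.3 − 2150·7.5 + 24000 = 0 → D_y = 6259/9.2 = 680.326 ≈ 680.3 N.
ΣF_y = 0: C_y + 680.326 − 166.5·5 − 1850 − 2150 = 0 → C_y = 4152 N.
ΣF_x = 0: C_x + 3050 = 0 → C_x = -3050 N.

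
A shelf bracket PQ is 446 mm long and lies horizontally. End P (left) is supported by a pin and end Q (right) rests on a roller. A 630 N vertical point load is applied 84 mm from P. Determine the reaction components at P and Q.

Taking moments about P: Q_y·446 − 630·84 = 0 → Q_y = 52920/446 = 118.655 ≈ 118.7 N.
ΣF_y = 0: P_y + 118.655 − 630 = 0 → P_y = 511.3 N.
ΣF_x = 0: no horizontal applied forces, so P_x = 0.

P_x = 0, P_y = 511.3 N, Q_y = 118.7 N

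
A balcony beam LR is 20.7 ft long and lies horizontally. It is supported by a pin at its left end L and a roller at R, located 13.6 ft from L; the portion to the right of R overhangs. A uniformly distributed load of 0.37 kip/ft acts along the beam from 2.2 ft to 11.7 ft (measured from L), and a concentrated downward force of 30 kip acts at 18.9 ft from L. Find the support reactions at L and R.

L_x = 0, L_y = -9.972 kip, R_y = 43.49 kip

Resultant of the distributed load: 0.37 × 9.5 = 3.515 kip at 6.95 ft from L.
Moments about L: R_y·13.6 − (0.37·9.5)·6.95 − 30·18.9 = 0 → R_y = 591.42925/13.6 = 43.4874 ≈ 43.49 kip.
ΣF_y = 0: L_y + 43.4874 − 0.37·9.5 − 30 = 0 → L_y = -9.972 kip.
ΣF_x = 0: no horizontal applied forces, so L_x = 0.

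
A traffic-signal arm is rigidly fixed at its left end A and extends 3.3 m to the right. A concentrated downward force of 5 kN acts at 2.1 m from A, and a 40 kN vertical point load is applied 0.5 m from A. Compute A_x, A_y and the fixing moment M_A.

A_x = 0, A_y = 45.00 kN, M_A = 30.50 kN·m

ΣF_x = 0: A_x = 0.
ΣF_y = 0: A_y − 5 − 40 = 0 → A_y = 45.00 kN.
ΣM about A: M_A − 5·2.1 − 40·0.5 = 0 → M_A = 30.50 kN·m.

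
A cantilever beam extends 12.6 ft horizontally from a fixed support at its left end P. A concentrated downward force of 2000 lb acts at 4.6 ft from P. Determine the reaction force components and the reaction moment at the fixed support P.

P_x = 0, P_y = 2000 lb, M_P = 9200 lb·ft

ΣF_x = 0: P_x = 0.
ΣF_y = 0: P_y − 2000 = 0 → P_y = 2000 lb.
ΣM about P: M_P − 2000·4.6 = 0 → M_P = 9200 lb·ft.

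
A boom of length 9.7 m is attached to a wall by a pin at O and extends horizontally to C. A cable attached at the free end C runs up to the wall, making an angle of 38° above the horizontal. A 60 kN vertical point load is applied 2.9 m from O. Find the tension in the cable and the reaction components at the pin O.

ΣM about O: T·sin38°·9.7 − 60·2.9 = 0 → T = 174/(9.7·0.615661) = 29.1364 ≈ 29.14 kN.
ΣF_x = 0: O_x − T·cos38° = 0 → O_x = 29.1364 × 0.788011 = 22.96 kN.
ΣF_y = 0: O_y + T·sin38° − 60 = 0 → O_y = 60 − 29.1364 × 0.615661 = 42.06 kN.

T = 29.14 kN, O_x = 22.96 kN, O_y = 42.06 kN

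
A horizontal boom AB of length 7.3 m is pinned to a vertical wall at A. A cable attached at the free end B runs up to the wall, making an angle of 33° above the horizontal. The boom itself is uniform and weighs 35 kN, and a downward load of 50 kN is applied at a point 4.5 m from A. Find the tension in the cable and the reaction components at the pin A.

ΣM about A: T·sin33°·7.3 − 35·3.65 − 50·4.5 = 0 → T = 352.75/(7.3·0.544639) = 88.7228 ≈ 88.72 kN.
ΣF_x = 0: A_x − T·cos33° = 0 → A_x = 88.7228 × 0.838671 = 74.41 kN.
ΣF_y = 0: A_y + T·sin33° − 35 − 50 = 0 → A_y = 85 − 88.7228 × 0.544639 = 36.68 kN.

T = 88.72 kN, A_x = 74.41 kN, A_y = 36.68 kN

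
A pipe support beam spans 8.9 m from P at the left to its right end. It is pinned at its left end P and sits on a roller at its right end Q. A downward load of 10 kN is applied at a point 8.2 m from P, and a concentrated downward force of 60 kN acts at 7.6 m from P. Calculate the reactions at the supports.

Taking moments about P: Q_y·8.9 − 10·8.2 − 60·7.6 = 0 → Q_y = 538/8.9 = 60.4494 ≈ 60.45 kN.
ΣF_y = 0: P_y + 60.4494 − 10 − 60 = 0 → P_y = 9.551 kN.
ΣF_x = 0: no horizontal applied forces, so P_x = 0.

P_x = 0, P_y = 9.551 kN, Q_y = 60.45 kN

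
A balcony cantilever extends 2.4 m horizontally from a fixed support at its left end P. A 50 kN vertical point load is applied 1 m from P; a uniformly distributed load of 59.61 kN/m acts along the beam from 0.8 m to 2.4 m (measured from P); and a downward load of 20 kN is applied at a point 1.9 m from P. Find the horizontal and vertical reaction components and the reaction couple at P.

Resultant of the distributed load: 59.61 × 1.6 = 95.376 kN at 1.6 m from P.
ΣF_x = 0: P_x = 0.
ΣF_y = 0: P_y − 50 − 59.61·1.6 − 20 = 0 → P_y = 165.4 kN.
ΣM about P: M_P − 50·1 − (59.61·1.6)·1.6 − 20·1.9 = 0 → M_P = 240.6 kN·m.

P_x = 0, P_y = 165.4 kN, M_P = 240.6 kN·m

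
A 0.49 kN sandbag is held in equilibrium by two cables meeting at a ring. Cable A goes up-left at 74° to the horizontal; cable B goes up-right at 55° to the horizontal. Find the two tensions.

T_A = 0.3616 kN, T_B = 0.1738 kN

ΣF_x = 0: −T_A·cos74° + T_B·cos55° = 0 → T_B = 0.480559·T_A.
ΣF_y = 0: T_A·sin74° + T_B·sin55° = 0.49.
Substitute: T_A·(0.961262 + 0.480559·0.819152) = 0.49 → T_A = 0.361647 ≈ 0.3616 kN.
Then T_B = 0.480559 × 0.361647 = 0.1738 kN.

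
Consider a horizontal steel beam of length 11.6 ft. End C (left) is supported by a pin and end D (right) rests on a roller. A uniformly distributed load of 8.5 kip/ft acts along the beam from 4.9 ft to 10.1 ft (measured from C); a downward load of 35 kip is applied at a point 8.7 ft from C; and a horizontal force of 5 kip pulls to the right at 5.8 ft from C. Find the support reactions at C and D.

Resultant of the distributed load: 8.5 × 5.2 = 44.2 kip at 7.5 ft from C.
Taking moments about C: D_y·11.6 − (8.5·5.2)·7.5 − 35·8.7 = 0 → D_y = 636/11.6 = 54.8276 ≈ 54.83 kip.
ΣF_y = 0: C_y + 54.8276 − 8.5·5.2 − 35 = 0 → C_y = 24.37 kip.
ΣF_x = 0: C_x + 5 = 0 → C_x = -5.000 kip.

C_x = -5.000 kip, C_y = 24.37 kip, D_y = 54.83 kip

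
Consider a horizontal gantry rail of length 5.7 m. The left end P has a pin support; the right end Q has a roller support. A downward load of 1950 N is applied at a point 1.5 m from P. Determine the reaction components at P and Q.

Moments about P: Q_y·5.7 − 1950·1.5 = 0 → Q_y = 2925/5.7 = 513.158 ≈ 513.2 N.
ΣF_y = 0: P_y + 513.158 − 1950 = 0 → P_y = 1437 N.
ΣF_x = 0: no horizontal applied forces, so P_x = 0.

P_x = 0, P_y = 1437 N, Q_y = 513.2 N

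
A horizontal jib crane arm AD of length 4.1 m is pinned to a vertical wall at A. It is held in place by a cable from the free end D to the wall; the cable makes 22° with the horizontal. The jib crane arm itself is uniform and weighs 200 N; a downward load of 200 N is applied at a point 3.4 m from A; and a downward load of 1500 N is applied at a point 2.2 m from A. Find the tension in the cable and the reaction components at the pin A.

T = 2858 N, A_x = 2650 N, A_y = 829.3 N

ΣM about A: T·sin22°·4.1 − 200·2.05 − 200·3.4 − 1500·2.2 = 0 → T = 4390/(4.1·0.374607) = 2858.28 ≈ 2858 N.
ΣF_x = 0: A_x − T·cos22° = 0 → A_x = 2858.28 × 0.927184 = 2650 N.
ΣF_y = 0: A_y + T·sin22° − 200 − 200 − 1500 = 0 → A_y = 1900 − 2858.28 × 0.374607 = 829.3 N.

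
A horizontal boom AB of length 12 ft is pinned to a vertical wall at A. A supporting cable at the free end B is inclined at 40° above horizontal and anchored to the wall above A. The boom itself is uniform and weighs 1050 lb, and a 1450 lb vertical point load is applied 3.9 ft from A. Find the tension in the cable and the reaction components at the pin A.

ΣM about A: T·sin40°·12 − 1050·6 − 1450·3.9 = 0 → T = 11955/(12·0.642788) = 1549.89 ≈ 1550 lb.
ΣF_x = 0: A_x − T·cos40° = 0 → A_x = 1549.89 × 0.766044 = 1187 lb.
ΣF_y = 0: A_y + T·sin40° − 1050 − 1450 = 0 → A_y = 2500 − 1549.89 × 0.642788 = 1504 lb.

T = 1550 lb, A_x = 1187 lb, A_y = 1504 lb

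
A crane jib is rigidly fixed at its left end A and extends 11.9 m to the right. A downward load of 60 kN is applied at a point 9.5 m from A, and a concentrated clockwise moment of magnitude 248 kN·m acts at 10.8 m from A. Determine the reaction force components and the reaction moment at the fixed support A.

ΣF_x = 0: A_x = 0.
ΣF_y = 0: A_y − 60 = 0 → A_y = 60.00 kN.
ΣM about A: M_A − 60·9.5 − 248 = 0 → M_A = 818.0 kN·m.

A_x = 0, A_y = 60.00 kN, M_A = 818.0 kN·m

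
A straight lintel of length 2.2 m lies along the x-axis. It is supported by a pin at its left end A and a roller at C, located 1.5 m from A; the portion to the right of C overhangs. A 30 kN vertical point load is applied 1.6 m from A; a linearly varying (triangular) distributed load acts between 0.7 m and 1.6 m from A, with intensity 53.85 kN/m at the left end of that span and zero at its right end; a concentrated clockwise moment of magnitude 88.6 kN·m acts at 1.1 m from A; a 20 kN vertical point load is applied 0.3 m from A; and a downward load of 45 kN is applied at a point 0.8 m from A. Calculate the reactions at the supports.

A_x = 0, A_y = -15.99 kN, C_y = 135.2 kN

Resultant of the triangular load: ½ × 53.85 × 0.9 = 24.2325 kN, acting at 1 m from A (one-third of the span from the peak).
Taking moments about A: C_y·1.5 − 30·1.6 − (½·53.85·0.9)·1 − 88.6 − 20·0.3 − 45·0.8 = 0 → C_y = 202.8325/1.5 = 135.222 ≈ 135.2 kN.
ΣF_y = 0: A_y + 135.222 − 30 − ½·53.85·0.9 − 20 − 45 = 0 → A_y = -15.99 kN.
ΣF_x = 0: no horizontal applied forces, so A_x = 0.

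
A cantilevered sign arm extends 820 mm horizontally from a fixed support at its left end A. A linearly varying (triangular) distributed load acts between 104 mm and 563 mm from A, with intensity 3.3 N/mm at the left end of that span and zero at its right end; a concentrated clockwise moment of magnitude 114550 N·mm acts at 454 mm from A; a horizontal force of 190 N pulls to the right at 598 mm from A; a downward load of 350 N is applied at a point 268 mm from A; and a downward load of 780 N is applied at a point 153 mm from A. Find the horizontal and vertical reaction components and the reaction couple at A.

A_x = -190.0 N, A_y = 1887 N, M_A = 522300 N·mm

Resultant of the triangular load: ½ × 3.3 × 459 = 757.35 N, acting at 257 mm from A (one-third of the span from the peak).
ΣF_x = 0: A_x + 190 = 0 → A_x = -190.0 N.
ΣF_y = 0: A_y − ½·3.3·459 − 350 − 780 = 0 → A_y = 1887 N.
ΣM about A: M_A − (½·3.3·459)·257 − 114550 − 350·268 − 780·153 = 0 → M_A = 522300 N·mm.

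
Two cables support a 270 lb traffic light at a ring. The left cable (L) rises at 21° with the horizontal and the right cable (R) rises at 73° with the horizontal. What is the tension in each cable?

ΣF_x = 0: −T_L·cos21° + T_R·cos73° = 0 → T_R = 3.19313·T_L.
ΣF_y = 0: T_L·sin21° + T_R·sin73° = 270.
Substitute: T_L·(0.358368 + 3.19313·0.956305) = 270 → T_L = 79.1331 ≈ 79.13 lb.
Then T_R = 3.19313 × 79.1331 = 252.7 lb.

T_L = 79.13 lb, T_R = 252.7 lb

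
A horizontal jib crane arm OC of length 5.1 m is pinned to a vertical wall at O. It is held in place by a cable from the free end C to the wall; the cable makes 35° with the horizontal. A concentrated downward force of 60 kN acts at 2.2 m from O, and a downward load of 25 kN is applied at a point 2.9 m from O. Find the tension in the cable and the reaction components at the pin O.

ΣM about O: T·sin35°·5.1 − 60·2.2 − 25·2.9 = 0 → T = 204.5/(5.1·0.573576) = 69.9089 ≈ 69.91 kN.
ΣF_x = 0: O_x − T·cos35° = 0 → O_x = 69.9089 × 0.819152 = 57.27 kN.
ΣF_y = 0: O_y + T·sin35° − 60 − 25 = 0 → O_y = 85 − 69.9089 × 0.573576 = 44.90 kN.

T = 69.91 kN, O_x = 57.27 kN, O_y = 44.90 kN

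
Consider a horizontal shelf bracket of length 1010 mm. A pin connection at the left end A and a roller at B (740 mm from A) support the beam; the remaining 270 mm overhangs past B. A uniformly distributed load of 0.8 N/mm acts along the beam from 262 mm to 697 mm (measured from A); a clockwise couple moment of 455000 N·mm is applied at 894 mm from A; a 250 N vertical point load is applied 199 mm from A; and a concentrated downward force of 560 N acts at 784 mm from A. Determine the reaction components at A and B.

Resultant of the distributed load: 0.8 × 435 = 348 N at 479.5 mm from A.
Taking moments about A: B_y·740 − (0.8·435)·479.5 − 455000 − 250·199 − 560·784 = 0 → B_y = 1110656/740 = 1500.89 ≈ 1501 N.
ΣF_y = 0: A_y + 1500.89 − 0.8·435 − 250 − 560 = 0 → A_y = -342.9 N.
ΣF_x = 0: no horizontal applied forces, so A_x = 0.

A_x = 0, A_y = -342.9 N, B_y = 1501 N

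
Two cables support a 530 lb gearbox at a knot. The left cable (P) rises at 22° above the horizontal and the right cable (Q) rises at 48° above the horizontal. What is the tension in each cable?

ΣF_x = 0: −T_P·cos22° + T_Q·cos48° = 0 → T_Q = 1.38565·T_P.
ΣF_y = 0: T_P·sin22° + T_Q·sin48° = 530.
Substitute: T_P·(0.374607 + 1.38565·0.743145) = 530 → T_P = 377.4 lb.
Then T_Q = 1.38565 × 377.4 = 522.9 lb.

T_P = 377.4 lb, T_Q = 522.9 lb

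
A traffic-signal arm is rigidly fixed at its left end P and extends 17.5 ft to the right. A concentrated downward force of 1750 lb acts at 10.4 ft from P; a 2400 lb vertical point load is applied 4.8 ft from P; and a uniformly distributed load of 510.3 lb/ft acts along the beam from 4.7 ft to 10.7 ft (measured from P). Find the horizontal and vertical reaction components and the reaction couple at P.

Resultant of the distributed load: 510.3 × 6 = 3061.8 lb at 7.7 ft from P.
ΣF_x = 0: P_x = 0.
ΣF_y = 0: P_y − 1750 − 2400 − 510.3·6 = 0 → P_y = 7212 lb.
ΣM about P: M_P − 1750·10.4 − 2400·4.8 − (510.3·6)·7.7 = 0 → M_P = 53300 lb·ft.

P_x = 0, P_y = 7212 lb, M_P = 53300 lb·ft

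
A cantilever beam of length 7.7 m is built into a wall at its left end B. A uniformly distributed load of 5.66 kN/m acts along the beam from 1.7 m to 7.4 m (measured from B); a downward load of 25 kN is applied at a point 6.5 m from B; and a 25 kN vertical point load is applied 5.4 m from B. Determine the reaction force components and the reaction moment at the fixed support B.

Resultant of the distributed load: 5.66 × 5.7 = 32.262 kN at 4.55 m from B.
ΣF_x = 0: B_x = 0.
ΣF_y = 0: B_y − 5.66·5.7 − 25 − 25 = 0 → B_y = 82.26 kN.
ΣM about B: M_B − (5.66·5.7)·4.55 − 25·6.5 − 25·5.4 = 0 → M_B = 444.3 kN·m.

B_x = 0, B_y = 82.26 kN, M_B = 444.3 kN·m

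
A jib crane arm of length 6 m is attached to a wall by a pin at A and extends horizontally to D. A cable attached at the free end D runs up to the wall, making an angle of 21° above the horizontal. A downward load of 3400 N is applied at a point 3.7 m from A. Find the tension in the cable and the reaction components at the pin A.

ΣM about A: T·sin21°·6 − 3400·3.7 = 0 → T = 12580/(6·0.358368) = 5850.6 ≈ 5851 N.
ΣF_x = 0: A_x − T·cos21° = 0 → A_x = 5850.6 × 0.93358 = 5462 N.
ΣF_y = 0: A_y + T·sin21° − 3400 = 0 → A_y = 3400 − 5850.6 × 0.358368 = 1303 N.

T = 5851 N, A_x = 5462 N, A_y = 1303 N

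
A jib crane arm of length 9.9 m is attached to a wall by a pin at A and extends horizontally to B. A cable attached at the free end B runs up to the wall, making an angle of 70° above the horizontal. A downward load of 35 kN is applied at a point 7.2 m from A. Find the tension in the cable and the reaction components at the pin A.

T = 27.09 kN, A_x = 9.265 kN, A_y = 9.545 kN

ΣM about A: T·sin70°·9.9 − 35·7.2 = 0 → T = 252/(9.9·0.939693) = 27.0882 ≈ 27.09 kN.
ΣF_x = 0: A_x − T·cos70° = 0 → A_x = 27.0882 × 0.34202 = 9.265 kN.
ΣF_y = 0: A_y + T·sin70° − 35 = 0 → A_y = 35 − 27.0882 × 0.939693 = 9.545 kN.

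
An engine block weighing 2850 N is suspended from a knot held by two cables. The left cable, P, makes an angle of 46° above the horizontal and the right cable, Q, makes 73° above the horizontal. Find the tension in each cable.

T_P = 952.7 N, T_Q = 2264 N

ΣF_x = 0: −T_P·cos46° + T_Q·cos73° = 0 → T_Q = 2.37594·T_P.
ΣF_y = 0: T_P·sin46° + T_Q·sin73° = 2850.
Substitute: T_P·(0.71934 + 2.37594·0.956305) = 2850 → T_P = 952.711 ≈ 952.7 N.
Then T_Q = 2.37594 × 952.711 = 2264 N.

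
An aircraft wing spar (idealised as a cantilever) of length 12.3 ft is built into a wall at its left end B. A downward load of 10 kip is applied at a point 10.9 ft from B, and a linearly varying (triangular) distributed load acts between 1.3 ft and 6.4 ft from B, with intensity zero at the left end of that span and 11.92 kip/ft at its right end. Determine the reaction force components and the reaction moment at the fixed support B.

Resultant of the triangular load: ½ × 11.92 × 5.1 = 30.396 kip, acting at 4.7 ft from B (one-third of the span from the peak).
ΣF_x = 0: B_x = 0.
ΣF_y = 0: B_y − 10 − ½·11.92·5.1 = 0 → B_y = 40.40 kip.
ΣM about B: M_B − 10·10.9 − (½·11.92·5.1)·4.7 = 0 → M_B = 251.9 kip·ft.

B_x = 0, B_y = 40.40 kip, M_B = 251.9 kip·ft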